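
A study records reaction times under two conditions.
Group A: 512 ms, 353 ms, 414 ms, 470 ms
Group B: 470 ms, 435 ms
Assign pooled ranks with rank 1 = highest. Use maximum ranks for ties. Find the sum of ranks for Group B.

Sorted (descending): 512, 470, 470, 435, 414, 353
The 2 values of 470 occupy positions 2–3 → each gets rank 3.
Group B values → pooled ranks: 470→3, 435→4
Rank sum = 3 + 4 = 7

7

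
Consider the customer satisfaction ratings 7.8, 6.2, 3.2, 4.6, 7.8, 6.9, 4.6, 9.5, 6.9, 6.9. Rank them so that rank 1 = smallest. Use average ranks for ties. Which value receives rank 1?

Sorted (ascending): 3.2, 4.6, 4.6, 6.2, 6.9, 6.9, 6.9, 7.8, 7.8, 9.5
The 2 values of 4.6 occupy positions 2–3 → average rank (2+3)/2 = 2.5.
The 3 values of 6.9 occupy positions 5–7 → average rank 6.
The 2 values of 7.8 occupy positions 8–9 → average rank (8+9)/2 = 8.5.
Rank 1 → value 3.2.

3.2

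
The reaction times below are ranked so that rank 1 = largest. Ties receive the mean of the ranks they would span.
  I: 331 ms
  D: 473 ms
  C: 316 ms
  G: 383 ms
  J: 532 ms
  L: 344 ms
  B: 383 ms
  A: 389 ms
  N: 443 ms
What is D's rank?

Sorted (descending): 532, 473, 443, 389, 383, 383, 344, 331, 316
The 2 values of 383 occupy positions 5–6 → average rank (5+6)/2 = 5.5.
D has value 473 ms → rank 2.

2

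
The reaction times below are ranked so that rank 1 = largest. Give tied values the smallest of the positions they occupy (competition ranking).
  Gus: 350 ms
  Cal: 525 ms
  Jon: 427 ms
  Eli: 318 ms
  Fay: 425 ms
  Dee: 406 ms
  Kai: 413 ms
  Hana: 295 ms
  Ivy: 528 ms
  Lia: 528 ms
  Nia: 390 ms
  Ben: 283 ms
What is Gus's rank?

9

Sorted (descending): 528, 528, 525, 427, 425, 413, 406, 390, 350, 318, 295, 283
The 2 values of 528 occupy positions 1–2 → each gets rank 1.
Gus has value 350 ms → rank 9.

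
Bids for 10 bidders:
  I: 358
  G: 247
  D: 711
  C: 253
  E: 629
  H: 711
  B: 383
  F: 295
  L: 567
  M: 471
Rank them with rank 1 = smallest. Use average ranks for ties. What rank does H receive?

9.5

Sorted (ascending): 247, 253, 295, 358, 383, 471, 567, 629, 711, 711
The 2 values of 711 occupy positions 9–10 → average rank (9+10)/2 = 9.5.
H has value 711 → rank 9.5.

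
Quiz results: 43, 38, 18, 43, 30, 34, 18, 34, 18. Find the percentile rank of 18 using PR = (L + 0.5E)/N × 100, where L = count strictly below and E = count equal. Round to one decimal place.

N = 9.
Strictly below 18: 0. Equal to 18: 3.
PR = (0 + 0.5·3)/9 × 100 = 16.7

16.7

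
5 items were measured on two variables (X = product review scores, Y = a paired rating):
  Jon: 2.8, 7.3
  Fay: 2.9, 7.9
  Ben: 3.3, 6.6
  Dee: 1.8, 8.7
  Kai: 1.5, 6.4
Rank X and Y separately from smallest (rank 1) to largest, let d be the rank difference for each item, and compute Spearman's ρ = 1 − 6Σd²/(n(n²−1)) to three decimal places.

0.100

Ranks of variable 1: 3, 4, 5, 2, 1
Ranks of variable 2: 3, 4, 2, 5, 1
d = r₁ − r₂: 0, 0, 3, -3, 0
d²: 0, 0, 9, 9, 0; Σd² = 18
ρ = 1 − 6·18/(5·24) = 1 − 108/120 = 0.100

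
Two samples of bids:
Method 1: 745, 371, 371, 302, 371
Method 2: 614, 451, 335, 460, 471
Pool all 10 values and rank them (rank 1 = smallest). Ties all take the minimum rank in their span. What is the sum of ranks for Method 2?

Sorted (ascending): 302, 335, 371, 371, 371, 451, 460, 471, 614, 745
The 3 values of 371 occupy positions 3–5 → each gets rank 3.
Method 2 values → pooled ranks: 614→9, 451→6, 335→2, 460→7, 471→8
Rank sum = 9 + 6 + 2 + 7 + 8 = 32

32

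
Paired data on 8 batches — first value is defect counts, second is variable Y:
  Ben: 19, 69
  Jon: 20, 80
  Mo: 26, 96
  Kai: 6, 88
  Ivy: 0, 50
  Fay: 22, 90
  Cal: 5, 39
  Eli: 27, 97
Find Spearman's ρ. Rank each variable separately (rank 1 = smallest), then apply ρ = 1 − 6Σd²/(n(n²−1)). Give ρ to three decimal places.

Ranks of variable 1: 4, 5, 7, 3, 1, 6, 2, 8
Ranks of variable 2: 3, 4, 7, 5, 2, 6, 1, 8
d = r₁ − r₂: 1, 1, 0, -2, -1, 0, 1, 0
d²: 1, 1, 0, 4, 1, 0, 1, 0; Σd² = 8
ρ = 1 − 6·8/(8·63) = 1 − 48/504 = 0.905

0.905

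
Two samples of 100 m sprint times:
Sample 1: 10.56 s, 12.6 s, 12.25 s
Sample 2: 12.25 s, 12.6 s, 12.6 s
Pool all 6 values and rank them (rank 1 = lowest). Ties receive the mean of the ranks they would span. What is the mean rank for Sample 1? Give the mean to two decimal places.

Sorted (ascending): 10.56, 12.25, 12.25, 12.6, 12.6, 12.6
The 2 values of 12.25 occupy positions 2–3 → average rank (2+3)/2 = 2.5.
The 3 values of 12.6 occupy positions 4–6 → average rank 5.
Sample 1 values → pooled ranks: 10.56→1, 12.6→5, 12.25→2.5
Mean rank = (1 + 5 + 2.5) / 3 = 2.83

2.83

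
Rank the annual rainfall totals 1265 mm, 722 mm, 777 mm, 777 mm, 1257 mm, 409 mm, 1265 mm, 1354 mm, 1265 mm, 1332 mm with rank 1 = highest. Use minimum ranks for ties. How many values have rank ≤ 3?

5

Sorted (descending): 1354, 1332, 1265, 1265, 1265, 1257, 777, 777, 722, 409
The 3 values of 1265 occupy positions 3–5 → each gets rank 3.
The 2 values of 777 occupy positions 7–8 → each gets rank 7.
Ranks ≤ 3: {1, 2, 3, 3, 3} → 5 values.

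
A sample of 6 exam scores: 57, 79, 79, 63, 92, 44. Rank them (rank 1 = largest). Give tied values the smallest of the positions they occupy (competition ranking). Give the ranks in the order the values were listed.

5, 2, 2, 4, 1, 6

Sorted (descending): 92, 79, 79, 63, 57, 44
The 2 values of 79 occupy positions 2–3 → each gets rank 2.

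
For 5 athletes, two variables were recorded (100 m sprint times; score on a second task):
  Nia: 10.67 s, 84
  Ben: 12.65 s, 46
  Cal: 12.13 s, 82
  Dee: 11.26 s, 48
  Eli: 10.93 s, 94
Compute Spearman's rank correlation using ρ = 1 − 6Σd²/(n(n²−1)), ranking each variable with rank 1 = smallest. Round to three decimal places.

-0.800

Ranks of variable 1: 1, 5, 4, 3, 2
Ranks of variable 2: 4, 1, 3, 2, 5
d = r₁ − r₂: -3, 4, 1, 1, -3
d²: 9, 16, 1, 1, 9; Σd² = 36
ρ = 1 − 6·36/(5·24) = 1 − 216/120 = -0.800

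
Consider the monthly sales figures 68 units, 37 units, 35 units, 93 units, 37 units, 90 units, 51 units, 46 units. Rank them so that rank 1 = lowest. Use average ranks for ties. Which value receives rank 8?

93

Sorted (ascending): 35, 37, 37, 46, 51, 68, 90, 93
The 2 values of 37 occupy positions 2–3 → average rank (2+3)/2 = 2.5.
Rank 8 → value 93.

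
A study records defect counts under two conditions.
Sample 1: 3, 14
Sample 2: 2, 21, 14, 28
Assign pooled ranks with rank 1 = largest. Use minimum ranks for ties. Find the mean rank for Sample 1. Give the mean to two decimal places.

4.00

Sorted (descending): 28, 21, 14, 14, 3, 2
The 2 values of 14 occupy positions 3–4 → each gets rank 3.
Sample 1 values → pooled ranks: 3→5, 14→3
Mean rank = (5 + 3) / 2 = 4.00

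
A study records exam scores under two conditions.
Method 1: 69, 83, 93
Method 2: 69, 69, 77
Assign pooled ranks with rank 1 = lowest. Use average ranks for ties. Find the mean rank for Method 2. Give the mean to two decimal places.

Sorted (ascending): 69, 69, 69, 77, 83, 93
The 3 values of 69 occupy positions 1–3 → average rank 2.
Method 2 values → pooled ranks: 69→2, 69→2, 77→4
Mean rank = (2 + 2 + 4) / 3 = 2.67

2.67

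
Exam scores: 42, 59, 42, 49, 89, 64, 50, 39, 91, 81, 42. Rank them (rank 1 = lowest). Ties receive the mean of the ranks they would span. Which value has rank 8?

Sorted (ascending): 39, 42, 42, 42, 49, 50, 59, 64, 81, 89, 91
The 3 values of 42 occupy positions 2–4 → average rank 3.
Rank 8 → value 64.

64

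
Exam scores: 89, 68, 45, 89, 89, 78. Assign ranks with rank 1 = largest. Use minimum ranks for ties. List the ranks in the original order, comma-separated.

1, 5, 6, 1, 1, 4

Sorted (descending): 89, 89, 89, 78, 68, 45
The 3 values of 89 occupy positions 1–3 → each gets rank 1.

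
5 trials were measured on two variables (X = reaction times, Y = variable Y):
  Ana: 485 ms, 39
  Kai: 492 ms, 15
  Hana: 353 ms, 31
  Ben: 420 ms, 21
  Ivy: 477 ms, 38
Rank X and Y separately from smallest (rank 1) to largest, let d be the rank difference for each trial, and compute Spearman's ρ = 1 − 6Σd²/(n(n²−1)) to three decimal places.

Ranks of variable 1: 4, 5, 1, 2, 3
Ranks of variable 2: 5, 1, 3, 2, 4
d = r₁ − r₂: -1, 4, -2, 0, -1
d²: 1, 16, 4, 0, 1; Σd² = 22
ρ = 1 − 6·22/(5·24) = 1 − 132/120 = -0.100

-0.100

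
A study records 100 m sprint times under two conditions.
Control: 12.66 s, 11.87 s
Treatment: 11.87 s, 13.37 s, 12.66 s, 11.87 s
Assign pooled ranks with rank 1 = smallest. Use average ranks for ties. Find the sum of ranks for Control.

6.5

Sorted (ascending): 11.87, 11.87, 11.87, 12.66, 12.66, 13.37
The 3 values of 11.87 occupy positions 1–3 → average rank 2.
The 2 values of 12.66 occupy positions 4–5 → average rank (4+5)/2 = 4.5.
Control values → pooled ranks: 12.66→4.5, 11.87→2
Rank sum = 4.5 + 2 = 6.5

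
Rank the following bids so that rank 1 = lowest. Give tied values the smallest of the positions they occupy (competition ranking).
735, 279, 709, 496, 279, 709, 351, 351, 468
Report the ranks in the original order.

Sorted (ascending): 279, 279, 351, 351, 468, 496, 709, 709, 735
The 2 values of 279 occupy positions 1–2 → each gets rank 1.
The 2 values of 351 occupy positions 3–4 → each gets rank 3.
The 2 values of 709 occupy positions 7–8 → each gets rank 7.

9, 1, 7, 6, 1, 7, 3, 3, 5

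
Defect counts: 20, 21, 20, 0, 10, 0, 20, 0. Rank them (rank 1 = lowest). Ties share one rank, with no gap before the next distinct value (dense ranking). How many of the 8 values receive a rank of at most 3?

7

Sorted (ascending): 0, 0, 0, 10, 20, 20, 20, 21
The 3 values of 0 share dense rank 1.
The 3 values of 20 share dense rank 3.
Remaining distinct values take the next consecutive integers.
Ranks ≤ 3: {1, 1, 1, 2, 3, 3, 3} → 7 values.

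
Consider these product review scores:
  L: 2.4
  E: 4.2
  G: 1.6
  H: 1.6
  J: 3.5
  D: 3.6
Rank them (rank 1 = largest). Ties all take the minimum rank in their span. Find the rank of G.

Sorted (descending): 4.2, 3.6, 3.5, 2.4, 1.6, 1.6
The 2 values of 1.6 occupy positions 5–6 → each gets rank 5.
G has value 1.6 → rank 5.

5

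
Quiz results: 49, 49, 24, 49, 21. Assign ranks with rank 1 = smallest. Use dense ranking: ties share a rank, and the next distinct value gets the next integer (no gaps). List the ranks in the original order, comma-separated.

3, 3, 2, 3, 1

Sorted (ascending): 21, 24, 49, 49, 49
The 3 values of 49 share dense rank 3.
Remaining distinct values take the next consecutive integers.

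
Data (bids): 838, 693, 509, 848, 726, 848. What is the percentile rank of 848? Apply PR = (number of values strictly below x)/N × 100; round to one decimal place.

N = 6.
Strictly below 848: 4. Equal to 848: 2.
PR = 4/6 × 100 = 66.7

66.7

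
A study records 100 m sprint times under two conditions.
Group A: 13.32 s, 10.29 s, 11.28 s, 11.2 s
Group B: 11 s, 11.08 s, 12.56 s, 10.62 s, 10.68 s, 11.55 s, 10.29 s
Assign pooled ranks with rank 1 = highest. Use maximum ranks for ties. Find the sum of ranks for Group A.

Sorted (descending): 13.32, 12.56, 11.55, 11.28, 11.2, 11.08, 11, 10.68, 10.62, 10.29, 10.29
The 2 values of 10.29 occupy positions 10–11 → each gets rank 11.
Group A values → pooled ranks: 13.32→1, 10.29→11, 11.28→4, 11.2→5
Rank sum = 1 + 11 + 4 + 5 = 21

21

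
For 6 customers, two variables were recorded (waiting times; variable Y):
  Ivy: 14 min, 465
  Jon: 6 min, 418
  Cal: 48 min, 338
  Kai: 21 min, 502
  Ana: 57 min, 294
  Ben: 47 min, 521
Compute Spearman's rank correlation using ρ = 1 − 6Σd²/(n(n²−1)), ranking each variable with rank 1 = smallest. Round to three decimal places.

-0.429

Ranks of variable 1: 2, 1, 5, 3, 6, 4
Ranks of variable 2: 4, 3, 2, 5, 1, 6
d = r₁ − r₂: -2, -2, 3, -2, 5, -2
d²: 4, 4, 9, 4, 25, 4; Σd² = 50
ρ = 1 − 6·50/(6·35) = 1 − 300/210 = -0.429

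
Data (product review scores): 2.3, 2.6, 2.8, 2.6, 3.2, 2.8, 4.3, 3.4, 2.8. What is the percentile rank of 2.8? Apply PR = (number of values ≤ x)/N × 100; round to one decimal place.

N = 9.
Strictly below 2.8: 3. Equal to 2.8: 3.
PR = 6/9 × 100 = 66.7

66.7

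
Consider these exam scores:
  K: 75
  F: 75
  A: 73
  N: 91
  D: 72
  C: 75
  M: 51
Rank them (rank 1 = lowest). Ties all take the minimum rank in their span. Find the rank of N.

7

Sorted (ascending): 51, 72, 73, 75, 75, 75, 91
The 3 values of 75 occupy positions 4–6 → each gets rank 4.
N has value 91 → rank 7.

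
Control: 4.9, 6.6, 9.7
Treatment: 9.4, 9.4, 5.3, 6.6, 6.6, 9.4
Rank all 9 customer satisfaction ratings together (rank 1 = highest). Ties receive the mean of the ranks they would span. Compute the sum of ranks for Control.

16

Sorted (descending): 9.7, 9.4, 9.4, 9.4, 6.6, 6.6, 6.6, 5.3, 4.9
The 3 values of 9.4 occupy positions 2–4 → average rank 3.
The 3 values of 6.6 occupy positions 5–7 → average rank 6.
Control values → pooled ranks: 4.9→9, 6.6→6, 9.7→1
Rank sum = 9 + 6 + 1 = 16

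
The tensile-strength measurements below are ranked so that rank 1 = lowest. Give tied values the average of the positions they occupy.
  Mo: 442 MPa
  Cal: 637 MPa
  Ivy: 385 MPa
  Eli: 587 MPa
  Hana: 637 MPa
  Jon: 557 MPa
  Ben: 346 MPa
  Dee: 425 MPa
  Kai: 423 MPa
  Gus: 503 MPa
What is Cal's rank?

9.5

Sorted (ascending): 346, 385, 423, 425, 442, 503, 557, 587, 637, 637
The 2 values of 637 occupy positions 9–10 → average rank (9+10)/2 = 9.5.
Cal has value 637 MPa → rank 9.5.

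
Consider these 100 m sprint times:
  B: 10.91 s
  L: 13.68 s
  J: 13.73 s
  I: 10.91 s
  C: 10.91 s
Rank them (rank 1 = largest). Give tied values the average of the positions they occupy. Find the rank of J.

Sorted (descending): 13.73, 13.68, 10.91, 10.91, 10.91
The 3 values of 10.91 occupy positions 3–5 → average rank 4.
J has value 13.73 s → rank 1.

1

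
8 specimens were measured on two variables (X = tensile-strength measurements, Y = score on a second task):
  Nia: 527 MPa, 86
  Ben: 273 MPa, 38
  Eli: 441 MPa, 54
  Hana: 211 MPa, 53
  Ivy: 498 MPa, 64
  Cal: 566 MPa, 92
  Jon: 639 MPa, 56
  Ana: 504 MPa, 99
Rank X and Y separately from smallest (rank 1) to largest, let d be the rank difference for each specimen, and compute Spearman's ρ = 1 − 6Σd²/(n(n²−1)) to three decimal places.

Ranks of variable 1: 6, 2, 3, 1, 4, 7, 8, 5
Ranks of variable 2: 6, 1, 3, 2, 5, 7, 4, 8
d = r₁ − r₂: 0, 1, 0, -1, -1, 0, 4, -3
d²: 0, 1, 0, 1, 1, 0, 16, 9; Σd² = 28
ρ = 1 − 6·28/(8·63) = 1 − 168/504 = 0.667

0.667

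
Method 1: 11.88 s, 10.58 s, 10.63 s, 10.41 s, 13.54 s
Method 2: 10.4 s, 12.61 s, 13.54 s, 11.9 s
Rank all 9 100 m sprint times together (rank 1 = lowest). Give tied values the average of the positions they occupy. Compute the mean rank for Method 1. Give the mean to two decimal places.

4.50

Sorted (ascending): 10.4, 10.41, 10.58, 10.63, 11.88, 11.9, 12.61, 13.54, 13.54
The 2 values of 13.54 occupy positions 8–9 → average rank (8+9)/2 = 8.5.
Method 1 values → pooled ranks: 11.88→5, 10.58→3, 10.63→4, 10.41→2, 13.54→8.5
Mean rank = (5 + 3 + 4 + 2 + 8.5) / 5 = 4.50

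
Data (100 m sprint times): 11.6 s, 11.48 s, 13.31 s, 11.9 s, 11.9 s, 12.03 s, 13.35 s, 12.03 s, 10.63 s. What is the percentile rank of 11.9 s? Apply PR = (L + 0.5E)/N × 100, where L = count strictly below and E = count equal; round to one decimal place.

44.4

N = 9.
Strictly below 11.9: 3. Equal to 11.9: 2.
PR = (3 + 0.5·2)/9 × 100 = 44.4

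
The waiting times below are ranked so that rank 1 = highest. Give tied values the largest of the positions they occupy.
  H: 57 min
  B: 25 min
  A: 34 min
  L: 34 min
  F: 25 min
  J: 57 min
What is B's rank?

Sorted (descending): 57, 57, 34, 34, 25, 25
The 2 values of 57 occupy positions 1–2 → each gets rank 2.
The 2 values of 34 occupy positions 3–4 → each gets rank 4.
The 2 values of 25 occupy positions 5–6 → each gets rank 6.
B has value 25 min → rank 6.

6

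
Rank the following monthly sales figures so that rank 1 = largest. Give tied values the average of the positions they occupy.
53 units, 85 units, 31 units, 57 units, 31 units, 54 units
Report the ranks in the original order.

Sorted (descending): 85, 57, 54, 53, 31, 31
The 2 values of 31 occupy positions 5–6 → average rank (5+6)/2 = 5.5.

4, 1, 5.5, 2, 5.5, 3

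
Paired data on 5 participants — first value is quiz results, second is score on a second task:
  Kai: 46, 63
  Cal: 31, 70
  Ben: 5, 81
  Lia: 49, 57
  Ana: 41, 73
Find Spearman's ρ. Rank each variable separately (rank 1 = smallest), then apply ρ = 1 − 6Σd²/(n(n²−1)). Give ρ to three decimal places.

-0.900

Ranks of variable 1: 4, 2, 1, 5, 3
Ranks of variable 2: 2, 3, 5, 1, 4
d = r₁ − r₂: 2, -1, -4, 4, -1
d²: 4, 1, 16, 16, 1; Σd² = 38
ρ = 1 − 6·38/(5·24) = 1 − 228/120 = -0.900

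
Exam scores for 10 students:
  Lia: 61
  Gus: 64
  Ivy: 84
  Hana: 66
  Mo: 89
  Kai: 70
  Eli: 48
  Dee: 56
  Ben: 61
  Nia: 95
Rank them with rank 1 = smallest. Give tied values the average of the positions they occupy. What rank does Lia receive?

3.5

Sorted (ascending): 48, 56, 61, 61, 64, 66, 70, 84, 89, 95
The 2 values of 61 occupy positions 3–4 → average rank (3+4)/2 = 3.5.
Lia has value 61 → rank 3.5.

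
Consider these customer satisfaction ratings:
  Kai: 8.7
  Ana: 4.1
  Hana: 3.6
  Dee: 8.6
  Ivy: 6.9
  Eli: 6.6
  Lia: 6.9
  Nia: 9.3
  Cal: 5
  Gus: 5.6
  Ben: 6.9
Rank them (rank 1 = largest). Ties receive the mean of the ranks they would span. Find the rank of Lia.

Sorted (descending): 9.3, 8.7, 8.6, 6.9, 6.9, 6.9, 6.6, 5.6, 5, 4.1, 3.6
The 3 values of 6.9 occupy positions 4–6 → average rank 5.
Lia has value 6.9 → rank 5.

5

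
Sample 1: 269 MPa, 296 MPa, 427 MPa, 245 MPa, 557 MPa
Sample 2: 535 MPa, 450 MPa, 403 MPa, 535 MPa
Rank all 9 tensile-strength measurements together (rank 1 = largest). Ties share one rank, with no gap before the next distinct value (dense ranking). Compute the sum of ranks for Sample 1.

Sorted (descending): 557, 535, 535, 450, 427, 403, 296, 269, 245
The 2 values of 535 share dense rank 2.
Remaining distinct values take the next consecutive integers.
Sample 1 values → pooled ranks: 269→7, 296→6, 427→4, 245→8, 557→1
Rank sum = 7 + 6 + 4 + 8 + 1 = 26

26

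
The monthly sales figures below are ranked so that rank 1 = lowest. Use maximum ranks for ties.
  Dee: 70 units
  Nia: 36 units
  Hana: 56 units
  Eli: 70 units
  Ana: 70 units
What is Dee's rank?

5

Sorted (ascending): 36, 56, 70, 70, 70
The 3 values of 70 occupy positions 3–5 → each gets rank 5.
Dee has value 70 units → rank 5.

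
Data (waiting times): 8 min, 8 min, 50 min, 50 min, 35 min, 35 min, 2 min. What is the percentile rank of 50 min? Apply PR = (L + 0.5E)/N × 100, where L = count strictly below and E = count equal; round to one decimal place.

N = 7.
Strictly below 50: 5. Equal to 50: 2.
PR = (5 + 0.5·2)/7 × 100 = 85.7

85.7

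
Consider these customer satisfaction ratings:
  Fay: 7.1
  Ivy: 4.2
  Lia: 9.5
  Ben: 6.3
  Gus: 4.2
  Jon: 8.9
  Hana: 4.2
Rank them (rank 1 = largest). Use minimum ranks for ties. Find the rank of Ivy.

Sorted (descending): 9.5, 8.9, 7.1, 6.3, 4.2, 4.2, 4.2
The 3 values of 4.2 occupy positions 5–7 → each gets rank 5.
Ivy has value 4.2 → rank 5.

5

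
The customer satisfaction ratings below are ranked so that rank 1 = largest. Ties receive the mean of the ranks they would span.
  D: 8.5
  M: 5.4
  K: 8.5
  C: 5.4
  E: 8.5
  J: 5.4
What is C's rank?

5

Sorted (descending): 8.5, 8.5, 8.5, 5.4, 5.4, 5.4
The 3 values of 8.5 occupy positions 1–3 → average rank 2.
The 3 values of 5.4 occupy positions 4–6 → average rank 5.
C has value 5.4 → rank 5.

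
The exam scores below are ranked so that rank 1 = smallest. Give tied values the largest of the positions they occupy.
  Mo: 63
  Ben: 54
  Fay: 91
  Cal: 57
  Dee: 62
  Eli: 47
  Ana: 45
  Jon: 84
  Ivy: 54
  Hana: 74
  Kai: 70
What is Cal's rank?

5

Sorted (ascending): 45, 47, 54, 54, 57, 62, 63, 70, 74, 84, 91
The 2 values of 54 occupy positions 3–4 → each gets rank 4.
Cal has value 57 → rank 5.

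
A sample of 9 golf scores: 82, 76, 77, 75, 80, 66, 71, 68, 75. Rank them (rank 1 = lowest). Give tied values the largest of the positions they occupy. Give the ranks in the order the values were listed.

9, 6, 7, 5, 8, 1, 3, 2, 5

Sorted (ascending): 66, 68, 71, 75, 75, 76, 77, 80, 82
The 2 values of 75 occupy positions 4–5 → each gets rank 5.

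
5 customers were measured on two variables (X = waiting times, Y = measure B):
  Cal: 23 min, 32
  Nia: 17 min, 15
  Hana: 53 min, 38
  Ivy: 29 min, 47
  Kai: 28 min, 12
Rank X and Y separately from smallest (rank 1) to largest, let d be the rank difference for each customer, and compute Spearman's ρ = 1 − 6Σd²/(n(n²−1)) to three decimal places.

Ranks of variable 1: 2, 1, 5, 4, 3
Ranks of variable 2: 3, 2, 4, 5, 1
d = r₁ − r₂: -1, -1, 1, -1, 2
d²: 1, 1, 1, 1, 4; Σd² = 8
ρ = 1 − 6·8/(5·24) = 1 − 48/120 = 0.600

0.600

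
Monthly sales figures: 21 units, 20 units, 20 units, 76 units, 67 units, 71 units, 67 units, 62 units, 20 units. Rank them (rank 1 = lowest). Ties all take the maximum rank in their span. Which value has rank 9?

Sorted (ascending): 20, 20, 20, 21, 62, 67, 67, 71, 76
The 3 values of 20 occupy positions 1–3 → each gets rank 3.
The 2 values of 67 occupy positions 6–7 → each gets rank 7.
Rank 9 → value 76.

76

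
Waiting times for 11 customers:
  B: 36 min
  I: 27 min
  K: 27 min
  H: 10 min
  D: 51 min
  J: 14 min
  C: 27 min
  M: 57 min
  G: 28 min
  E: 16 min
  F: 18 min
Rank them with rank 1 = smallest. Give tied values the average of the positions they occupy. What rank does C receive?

Sorted (ascending): 10, 14, 16, 18, 27, 27, 27, 28, 36, 51, 57
The 3 values of 27 occupy positions 5–7 → average rank 6.
C has value 27 min → rank 6.

6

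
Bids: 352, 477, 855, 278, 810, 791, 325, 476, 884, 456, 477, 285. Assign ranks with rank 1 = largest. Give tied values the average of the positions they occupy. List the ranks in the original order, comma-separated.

Sorted (descending): 884, 855, 810, 791, 477, 477, 476, 456, 352, 325, 285, 278
The 2 values of 477 occupy positions 5–6 → average rank (5+6)/2 = 5.5.

9, 5.5, 2, 12, 3, 4, 10, 7, 1, 8, 5.5, 11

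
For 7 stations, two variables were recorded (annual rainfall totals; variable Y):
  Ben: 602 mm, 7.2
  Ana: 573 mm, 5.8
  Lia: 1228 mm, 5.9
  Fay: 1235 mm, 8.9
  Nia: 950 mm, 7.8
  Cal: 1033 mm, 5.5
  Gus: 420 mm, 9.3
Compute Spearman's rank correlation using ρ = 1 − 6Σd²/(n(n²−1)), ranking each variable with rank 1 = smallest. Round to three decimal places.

-0.143

Ranks of variable 1: 3, 2, 6, 7, 4, 5, 1
Ranks of variable 2: 4, 2, 3, 6, 5, 1, 7
d = r₁ − r₂: -1, 0, 3, 1, -1, 4, -6
d²: 1, 0, 9, 1, 1, 16, 36; Σd² = 64
ρ = 1 − 6·64/(7·48) = 1 − 384/336 = -0.143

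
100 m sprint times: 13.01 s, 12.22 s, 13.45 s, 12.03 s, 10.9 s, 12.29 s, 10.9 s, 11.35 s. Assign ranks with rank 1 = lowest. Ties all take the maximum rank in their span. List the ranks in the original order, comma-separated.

Sorted (ascending): 10.9, 10.9, 11.35, 12.03, 12.22, 12.29, 13.01, 13.45
The 2 values of 10.9 occupy positions 1–2 → each gets rank 2.

7, 5, 8, 4, 2, 6, 2, 3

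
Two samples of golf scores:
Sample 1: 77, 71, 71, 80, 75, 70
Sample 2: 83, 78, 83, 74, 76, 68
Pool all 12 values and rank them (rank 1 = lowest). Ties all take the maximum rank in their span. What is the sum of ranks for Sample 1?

34

Sorted (ascending): 68, 70, 71, 71, 74, 75, 76, 77, 78, 80, 83, 83
The 2 values of 71 occupy positions 3–4 → each gets rank 4.
The 2 values of 83 occupy positions 11–12 → each gets rank 12.
Sample 1 values → pooled ranks: 77→8, 71→4, 71→4, 80→10, 75→6, 70→2
Rank sum = 8 + 4 + 4 + 10 + 6 + 2 = 34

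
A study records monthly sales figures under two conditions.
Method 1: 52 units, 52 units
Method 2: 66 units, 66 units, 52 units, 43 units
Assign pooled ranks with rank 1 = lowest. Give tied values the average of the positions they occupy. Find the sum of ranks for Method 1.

6

Sorted (ascending): 43, 52, 52, 52, 66, 66
The 3 values of 52 occupy positions 2–4 → average rank 3.
The 2 values of 66 occupy positions 5–6 → average rank (5+6)/2 = 5.5.
Method 1 values → pooled ranks: 52→3, 52→3
Rank sum = 3 + 3 = 6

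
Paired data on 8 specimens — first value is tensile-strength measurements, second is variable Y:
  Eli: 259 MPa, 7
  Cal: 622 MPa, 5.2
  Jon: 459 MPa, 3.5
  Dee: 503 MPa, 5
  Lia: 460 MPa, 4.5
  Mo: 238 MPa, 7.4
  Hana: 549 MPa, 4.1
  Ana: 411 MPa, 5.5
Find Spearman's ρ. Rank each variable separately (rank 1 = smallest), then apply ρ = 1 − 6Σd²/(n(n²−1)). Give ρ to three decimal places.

Ranks of variable 1: 2, 8, 4, 6, 5, 1, 7, 3
Ranks of variable 2: 7, 5, 1, 4, 3, 8, 2, 6
d = r₁ − r₂: -5, 3, 3, 2, 2, -7, 5, -3
d²: 25, 9, 9, 4, 4, 49, 25, 9; Σd² = 134
ρ = 1 − 6·134/(8·63) = 1 − 804/504 = -0.595

-0.595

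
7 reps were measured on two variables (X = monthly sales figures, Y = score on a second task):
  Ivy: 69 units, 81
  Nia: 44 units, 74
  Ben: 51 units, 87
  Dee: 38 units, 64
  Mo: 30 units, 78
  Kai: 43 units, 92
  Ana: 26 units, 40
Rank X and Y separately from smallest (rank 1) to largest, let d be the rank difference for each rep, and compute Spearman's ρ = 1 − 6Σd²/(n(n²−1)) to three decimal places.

0.607

Ranks of variable 1: 7, 5, 6, 3, 2, 4, 1
Ranks of variable 2: 5, 3, 6, 2, 4, 7, 1
d = r₁ − r₂: 2, 2, 0, 1, -2, -3, 0
d²: 4, 4, 0, 1, 4, 9, 0; Σd² = 22
ρ = 1 − 6·22/(7·48) = 1 − 132/336 = 0.607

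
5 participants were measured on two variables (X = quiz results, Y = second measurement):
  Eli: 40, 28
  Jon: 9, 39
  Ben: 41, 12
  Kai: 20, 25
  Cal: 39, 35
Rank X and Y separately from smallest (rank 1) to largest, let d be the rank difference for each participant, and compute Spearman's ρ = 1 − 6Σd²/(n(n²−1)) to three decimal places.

Ranks of variable 1: 4, 1, 5, 2, 3
Ranks of variable 2: 3, 5, 1, 2, 4
d = r₁ − r₂: 1, -4, 4, 0, -1
d²: 1, 16, 16, 0, 1; Σd² = 34
ρ = 1 − 6·34/(5·24) = 1 − 204/120 = -0.700

-0.700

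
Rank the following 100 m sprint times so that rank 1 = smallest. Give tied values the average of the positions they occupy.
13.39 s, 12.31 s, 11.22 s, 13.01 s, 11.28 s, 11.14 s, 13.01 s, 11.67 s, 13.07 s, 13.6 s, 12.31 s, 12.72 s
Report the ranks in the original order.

11, 5.5, 2, 8.5, 3, 1, 8.5, 4, 10, 12, 5.5, 7

Sorted (ascending): 11.14, 11.22, 11.28, 11.67, 12.31, 12.31, 12.72, 13.01, 13.01, 13.07, 13.39, 13.6
The 2 values of 12.31 occupy positions 5–6 → average rank (5+6)/2 = 5.5.
The 2 values of 13.01 occupy positions 8–9 → average rank (8+9)/2 = 8.5.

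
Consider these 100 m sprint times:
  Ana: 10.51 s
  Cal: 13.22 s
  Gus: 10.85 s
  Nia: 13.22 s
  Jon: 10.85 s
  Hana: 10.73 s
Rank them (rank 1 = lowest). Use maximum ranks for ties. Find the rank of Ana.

1

Sorted (ascending): 10.51, 10.73, 10.85, 10.85, 13.22, 13.22
The 2 values of 10.85 occupy positions 3–4 → each gets rank 4.
The 2 values of 13.22 occupy positions 5–6 → each gets rank 6.
Ana has value 10.51 s → rank 1.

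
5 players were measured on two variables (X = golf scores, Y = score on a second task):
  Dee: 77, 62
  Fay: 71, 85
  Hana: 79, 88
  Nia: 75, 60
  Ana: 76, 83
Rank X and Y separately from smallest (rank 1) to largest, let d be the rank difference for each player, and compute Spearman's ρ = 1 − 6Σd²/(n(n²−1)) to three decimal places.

Ranks of variable 1: 4, 1, 5, 2, 3
Ranks of variable 2: 2, 4, 5, 1, 3
d = r₁ − r₂: 2, -3, 0, 1, 0
d²: 4, 9, 0, 1, 0; Σd² = 14
ρ = 1 − 6·14/(5·24) = 1 − 84/120 = 0.300

0.300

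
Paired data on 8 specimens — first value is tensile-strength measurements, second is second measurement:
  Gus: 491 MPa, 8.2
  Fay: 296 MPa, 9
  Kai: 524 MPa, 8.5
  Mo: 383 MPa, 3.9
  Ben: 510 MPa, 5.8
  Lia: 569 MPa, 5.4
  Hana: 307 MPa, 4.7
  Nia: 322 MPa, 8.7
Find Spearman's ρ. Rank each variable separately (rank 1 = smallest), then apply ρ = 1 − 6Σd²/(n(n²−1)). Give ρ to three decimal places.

Ranks of variable 1: 5, 1, 7, 4, 6, 8, 2, 3
Ranks of variable 2: 5, 8, 6, 1, 4, 3, 2, 7
d = r₁ − r₂: 0, -7, 1, 3, 2, 5, 0, -4
d²: 0, 49, 1, 9, 4, 25, 0, 16; Σd² = 104
ρ = 1 − 6·104/(8·63) = 1 − 624/504 = -0.238

-0.238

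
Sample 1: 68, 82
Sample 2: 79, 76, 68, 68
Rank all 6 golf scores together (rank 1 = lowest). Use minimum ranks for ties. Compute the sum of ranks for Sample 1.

7

Sorted (ascending): 68, 68, 68, 76, 79, 82
The 3 values of 68 occupy positions 1–3 → each gets rank 1.
Sample 1 values → pooled ranks: 68→1, 82→6
Rank sum = 1 + 6 = 7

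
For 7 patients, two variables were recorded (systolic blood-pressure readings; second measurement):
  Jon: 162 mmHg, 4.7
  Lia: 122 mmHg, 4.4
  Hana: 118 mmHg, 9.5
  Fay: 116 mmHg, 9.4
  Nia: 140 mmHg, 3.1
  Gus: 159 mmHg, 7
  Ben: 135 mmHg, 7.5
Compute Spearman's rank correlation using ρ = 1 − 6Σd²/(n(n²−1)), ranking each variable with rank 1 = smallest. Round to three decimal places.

-0.571

Ranks of variable 1: 7, 3, 2, 1, 5, 6, 4
Ranks of variable 2: 3, 2, 7, 6, 1, 4, 5
d = r₁ − r₂: 4, 1, -5, -5, 4, 2, -1
d²: 16, 1, 25, 25, 16, 4, 1; Σd² = 88
ρ = 1 − 6·88/(7·48) = 1 − 528/336 = -0.571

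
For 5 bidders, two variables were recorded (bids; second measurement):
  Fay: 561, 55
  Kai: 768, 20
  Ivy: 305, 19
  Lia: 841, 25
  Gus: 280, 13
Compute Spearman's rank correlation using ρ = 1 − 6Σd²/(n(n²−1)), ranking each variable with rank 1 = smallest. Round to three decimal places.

Ranks of variable 1: 3, 4, 2, 5, 1
Ranks of variable 2: 5, 3, 2, 4, 1
d = r₁ − r₂: -2, 1, 0, 1, 0
d²: 4, 1, 0, 1, 0; Σd² = 6
ρ = 1 − 6·6/(5·24) = 1 − 36/120 = 0.700

0.700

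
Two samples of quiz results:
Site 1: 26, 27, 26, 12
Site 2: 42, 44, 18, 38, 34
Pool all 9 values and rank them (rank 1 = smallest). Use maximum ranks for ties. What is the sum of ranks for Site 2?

32

Sorted (ascending): 12, 18, 26, 26, 27, 34, 38, 42, 44
The 2 values of 26 occupy positions 3–4 → each gets rank 4.
Site 2 values → pooled ranks: 42→8, 44→9, 18→2, 38→7, 34→6
Rank sum = 8 + 9 + 2 + 7 + 6 = 32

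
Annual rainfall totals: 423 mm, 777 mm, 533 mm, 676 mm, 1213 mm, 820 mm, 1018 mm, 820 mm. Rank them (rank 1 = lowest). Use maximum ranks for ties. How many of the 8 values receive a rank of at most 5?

Sorted (ascending): 423, 533, 676, 777, 820, 820, 1018, 1213
The 2 values of 820 occupy positions 5–6 → each gets rank 6.
Ranks ≤ 5: {1, 2, 3, 4} → 4 values.

4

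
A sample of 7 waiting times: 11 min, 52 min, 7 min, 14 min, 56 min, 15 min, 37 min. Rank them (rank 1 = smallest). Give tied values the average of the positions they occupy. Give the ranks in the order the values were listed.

Sorted (ascending): 7, 11, 14, 15, 37, 52, 56
No ties — each value takes its position as its rank.

2, 6, 1, 3, 7, 4, 5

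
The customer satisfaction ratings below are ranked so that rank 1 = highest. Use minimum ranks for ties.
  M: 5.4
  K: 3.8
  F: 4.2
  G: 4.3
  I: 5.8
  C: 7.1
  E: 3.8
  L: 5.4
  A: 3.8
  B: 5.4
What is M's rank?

3

Sorted (descending): 7.1, 5.8, 5.4, 5.4, 5.4, 4.3, 4.2, 3.8, 3.8, 3.8
The 3 values of 5.4 occupy positions 3–5 → each gets rank 3.
The 3 values of 3.8 occupy positions 8–10 → each gets rank 8.
M has value 5.4 → rank 3.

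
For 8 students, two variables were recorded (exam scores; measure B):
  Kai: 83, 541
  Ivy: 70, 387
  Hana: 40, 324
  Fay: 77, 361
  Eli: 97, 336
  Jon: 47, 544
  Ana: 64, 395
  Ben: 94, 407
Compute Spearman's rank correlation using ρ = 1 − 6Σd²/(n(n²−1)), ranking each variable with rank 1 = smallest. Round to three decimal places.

0.024

Ranks of variable 1: 6, 4, 1, 5, 8, 2, 3, 7
Ranks of variable 2: 7, 4, 1, 3, 2, 8, 5, 6
d = r₁ − r₂: -1, 0, 0, 2, 6, -6, -2, 1
d²: 1, 0, 0, 4, 36, 36, 4, 1; Σd² = 82
ρ = 1 − 6·82/(8·63) = 1 − 492/504 = 0.024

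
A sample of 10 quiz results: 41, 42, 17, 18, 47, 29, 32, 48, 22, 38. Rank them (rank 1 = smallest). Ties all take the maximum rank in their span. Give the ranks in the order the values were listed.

Sorted (ascending): 17, 18, 22, 29, 32, 38, 41, 42, 47, 48
No ties — each value takes its position as its rank.

7, 8, 1, 2, 9, 4, 5, 10, 3, 6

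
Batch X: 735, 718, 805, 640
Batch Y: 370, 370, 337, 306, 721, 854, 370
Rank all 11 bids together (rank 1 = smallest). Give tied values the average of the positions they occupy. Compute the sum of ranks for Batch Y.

Sorted (ascending): 306, 337, 370, 370, 370, 640, 718, 721, 735, 805, 854
The 3 values of 370 occupy positions 3–5 → average rank 4.
Batch Y values → pooled ranks: 370→4, 370→4, 337→2, 306→1, 721→8, 854→11, 370→4
Rank sum = 4 + 4 + 2 + 1 + 8 + 11 + 4 = 34

34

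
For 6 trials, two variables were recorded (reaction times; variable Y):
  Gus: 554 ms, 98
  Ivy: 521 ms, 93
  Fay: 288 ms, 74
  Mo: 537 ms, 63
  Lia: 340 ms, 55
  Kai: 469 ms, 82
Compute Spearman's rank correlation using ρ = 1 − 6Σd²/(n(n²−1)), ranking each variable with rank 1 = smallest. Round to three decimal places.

0.543

Ranks of variable 1: 6, 4, 1, 5, 2, 3
Ranks of variable 2: 6, 5, 3, 2, 1, 4
d = r₁ − r₂: 0, -1, -2, 3, 1, -1
d²: 0, 1, 4, 9, 1, 1; Σd² = 16
ρ = 1 − 6·16/(6·35) = 1 − 96/210 = 0.543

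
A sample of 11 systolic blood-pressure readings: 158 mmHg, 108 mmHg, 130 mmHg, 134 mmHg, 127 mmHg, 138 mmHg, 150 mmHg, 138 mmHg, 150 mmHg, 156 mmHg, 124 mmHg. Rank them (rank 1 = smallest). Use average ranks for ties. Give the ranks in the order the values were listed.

Sorted (ascending): 108, 124, 127, 130, 134, 138, 138, 150, 150, 156, 158
The 2 values of 138 occupy positions 6–7 → average rank (6+7)/2 = 6.5.
The 2 values of 150 occupy positions 8–9 → average rank (8+9)/2 = 8.5.

11, 1, 4, 5, 3, 6.5, 8.5, 6.5, 8.5, 10, 2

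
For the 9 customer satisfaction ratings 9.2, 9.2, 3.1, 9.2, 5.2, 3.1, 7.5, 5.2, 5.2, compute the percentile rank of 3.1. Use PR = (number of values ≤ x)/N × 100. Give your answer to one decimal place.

22.2

N = 9.
Strictly below 3.1: 0. Equal to 3.1: 2.
PR = 2/9 × 100 = 22.2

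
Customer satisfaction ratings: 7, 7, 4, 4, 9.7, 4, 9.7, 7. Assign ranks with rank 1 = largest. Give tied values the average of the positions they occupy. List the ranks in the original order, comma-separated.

4, 4, 7, 7, 1.5, 7, 1.5, 4

Sorted (descending): 9.7, 9.7, 7, 7, 7, 4, 4, 4
The 2 values of 9.7 occupy positions 1–2 → average rank (1+2)/2 = 1.5.
The 3 values of 7 occupy positions 3–5 → average rank 4.
The 3 values of 4 occupy positions 6–8 → average rank 7.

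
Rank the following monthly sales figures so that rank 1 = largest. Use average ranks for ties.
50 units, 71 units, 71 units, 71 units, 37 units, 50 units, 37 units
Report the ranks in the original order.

Sorted (descending): 71, 71, 71, 50, 50, 37, 37
The 3 values of 71 occupy positions 1–3 → average rank 2.
The 2 values of 50 occupy positions 4–5 → average rank (4+5)/2 = 4.5.
The 2 values of 37 occupy positions 6–7 → average rank (6+7)/2 = 6.5.

4.5, 2, 2, 2, 6.5, 4.5, 6.5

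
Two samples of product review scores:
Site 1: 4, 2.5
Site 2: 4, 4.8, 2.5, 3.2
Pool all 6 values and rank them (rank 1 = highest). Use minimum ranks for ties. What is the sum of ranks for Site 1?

7

Sorted (descending): 4.8, 4, 4, 3.2, 2.5, 2.5
The 2 values of 4 occupy positions 2–3 → each gets rank 2.
The 2 values of 2.5 occupy positions 5–6 → each gets rank 5.
Site 1 values → pooled ranks: 4→2, 2.5→5
Rank sum = 2 + 5 = 7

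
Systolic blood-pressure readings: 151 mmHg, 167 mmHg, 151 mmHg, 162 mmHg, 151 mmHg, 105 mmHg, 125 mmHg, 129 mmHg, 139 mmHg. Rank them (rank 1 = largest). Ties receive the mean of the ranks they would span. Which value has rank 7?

Sorted (descending): 167, 162, 151, 151, 151, 139, 129, 125, 105
The 3 values of 151 occupy positions 3–5 → average rank 4.
Rank 7 → value 129.

129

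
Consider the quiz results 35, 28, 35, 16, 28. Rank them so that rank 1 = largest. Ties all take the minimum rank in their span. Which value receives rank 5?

16

Sorted (descending): 35, 35, 28, 28, 16
The 2 values of 35 occupy positions 1–2 → each gets rank 1.
The 2 values of 28 occupy positions 3–4 → each gets rank 3.
Rank 5 → value 16.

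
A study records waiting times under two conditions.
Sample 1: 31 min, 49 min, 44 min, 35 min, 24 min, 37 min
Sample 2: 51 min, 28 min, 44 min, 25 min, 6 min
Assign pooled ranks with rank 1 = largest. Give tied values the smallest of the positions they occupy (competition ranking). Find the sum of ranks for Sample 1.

Sorted (descending): 51, 49, 44, 44, 37, 35, 31, 28, 25, 24, 6
The 2 values of 44 occupy positions 3–4 → each gets rank 3.
Sample 1 values → pooled ranks: 31→7, 49→2, 44→3, 35→6, 24→10, 37→5
Rank sum = 7 + 2 + 3 + 6 + 10 + 5 = 33

33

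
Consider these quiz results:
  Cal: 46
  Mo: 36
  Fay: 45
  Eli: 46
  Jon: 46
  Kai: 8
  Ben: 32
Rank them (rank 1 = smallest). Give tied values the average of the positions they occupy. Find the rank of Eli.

6

Sorted (ascending): 8, 32, 36, 45, 46, 46, 46
The 3 values of 46 occupy positions 5–7 → average rank 6.
Eli has value 46 → rank 6.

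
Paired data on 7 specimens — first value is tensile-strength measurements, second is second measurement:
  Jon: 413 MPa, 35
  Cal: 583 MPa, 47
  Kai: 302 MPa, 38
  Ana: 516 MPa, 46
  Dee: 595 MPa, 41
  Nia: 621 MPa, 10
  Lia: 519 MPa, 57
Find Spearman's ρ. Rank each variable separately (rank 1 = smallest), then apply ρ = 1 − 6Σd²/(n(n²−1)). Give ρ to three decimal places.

Ranks of variable 1: 2, 5, 1, 3, 6, 7, 4
Ranks of variable 2: 2, 6, 3, 5, 4, 1, 7
d = r₁ − r₂: 0, -1, -2, -2, 2, 6, -3
d²: 0, 1, 4, 4, 4, 36, 9; Σd² = 58
ρ = 1 − 6·58/(7·48) = 1 − 348/336 = -0.036

-0.036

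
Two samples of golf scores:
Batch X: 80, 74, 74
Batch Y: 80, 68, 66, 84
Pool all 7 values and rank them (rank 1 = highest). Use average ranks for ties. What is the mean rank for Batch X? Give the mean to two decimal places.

Sorted (descending): 84, 80, 80, 74, 74, 68, 66
The 2 values of 80 occupy positions 2–3 → average rank (2+3)/2 = 2.5.
The 2 values of 74 occupy positions 4–5 → average rank (4+5)/2 = 4.5.
Batch X values → pooled ranks: 80→2.5, 74→4.5, 74→4.5
Mean rank = (2.5 + 4.5 + 4.5) / 3 = 3.83

3.83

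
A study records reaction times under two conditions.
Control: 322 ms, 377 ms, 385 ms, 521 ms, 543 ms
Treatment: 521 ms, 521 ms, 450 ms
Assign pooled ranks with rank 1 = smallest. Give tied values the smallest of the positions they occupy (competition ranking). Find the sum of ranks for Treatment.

14

Sorted (ascending): 322, 377, 385, 450, 521, 521, 521, 543
The 3 values of 521 occupy positions 5–7 → each gets rank 5.
Treatment values → pooled ranks: 521→5, 521→5, 450→4
Rank sum = 5 + 5 + 4 = 14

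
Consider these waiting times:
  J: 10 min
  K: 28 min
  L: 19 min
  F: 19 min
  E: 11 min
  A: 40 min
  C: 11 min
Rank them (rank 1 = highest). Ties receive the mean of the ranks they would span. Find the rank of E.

5.5

Sorted (descending): 40, 28, 19, 19, 11, 11, 10
The 2 values of 19 occupy positions 3–4 → average rank (3+4)/2 = 3.5.
The 2 values of 11 occupy positions 5–6 → average rank (5+6)/2 = 5.5.
E has value 11 min → rank 5.5.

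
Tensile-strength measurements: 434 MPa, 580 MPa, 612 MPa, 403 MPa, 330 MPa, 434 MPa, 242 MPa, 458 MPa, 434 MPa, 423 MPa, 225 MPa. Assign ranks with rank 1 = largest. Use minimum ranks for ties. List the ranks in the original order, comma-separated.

Sorted (descending): 612, 580, 458, 434, 434, 434, 423, 403, 330, 242, 225
The 3 values of 434 occupy positions 4–6 → each gets rank 4.

4, 2, 1, 8, 9, 4, 10, 3, 4, 7, 11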